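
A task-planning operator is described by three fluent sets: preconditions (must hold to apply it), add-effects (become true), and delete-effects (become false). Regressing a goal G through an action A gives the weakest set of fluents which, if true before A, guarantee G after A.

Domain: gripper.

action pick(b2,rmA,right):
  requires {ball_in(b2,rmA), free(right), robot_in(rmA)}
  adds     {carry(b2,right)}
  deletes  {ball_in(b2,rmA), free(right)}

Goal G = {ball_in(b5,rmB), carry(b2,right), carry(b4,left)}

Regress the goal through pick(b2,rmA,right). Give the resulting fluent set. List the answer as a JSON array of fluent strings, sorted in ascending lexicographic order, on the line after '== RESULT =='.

Regress:
  G ∩ del = {}  (empty — regression defined)
  G \ add = {ball_in(b5,rmB), carry(b2,right), carry(b4,left)} \ {carry(b2,right)} = {ball_in(b5,rmB), carry(b4,left)}
  ∪ pre   = {ball_in(b5,rmB), carry(b4,left)} ∪ {ball_in(b2,rmA), free(right), robot_in(rmA)}
          = {ball_in(b2,rmA), ball_in(b5,rmB), carry(b4,left), free(right), robot_in(rmA)}

== RESULT ==
["ball_in(b2,rmA)", "ball_in(b5,rmB)", "carry(b4,left)", "free(right)", "robot_in(rmA)"]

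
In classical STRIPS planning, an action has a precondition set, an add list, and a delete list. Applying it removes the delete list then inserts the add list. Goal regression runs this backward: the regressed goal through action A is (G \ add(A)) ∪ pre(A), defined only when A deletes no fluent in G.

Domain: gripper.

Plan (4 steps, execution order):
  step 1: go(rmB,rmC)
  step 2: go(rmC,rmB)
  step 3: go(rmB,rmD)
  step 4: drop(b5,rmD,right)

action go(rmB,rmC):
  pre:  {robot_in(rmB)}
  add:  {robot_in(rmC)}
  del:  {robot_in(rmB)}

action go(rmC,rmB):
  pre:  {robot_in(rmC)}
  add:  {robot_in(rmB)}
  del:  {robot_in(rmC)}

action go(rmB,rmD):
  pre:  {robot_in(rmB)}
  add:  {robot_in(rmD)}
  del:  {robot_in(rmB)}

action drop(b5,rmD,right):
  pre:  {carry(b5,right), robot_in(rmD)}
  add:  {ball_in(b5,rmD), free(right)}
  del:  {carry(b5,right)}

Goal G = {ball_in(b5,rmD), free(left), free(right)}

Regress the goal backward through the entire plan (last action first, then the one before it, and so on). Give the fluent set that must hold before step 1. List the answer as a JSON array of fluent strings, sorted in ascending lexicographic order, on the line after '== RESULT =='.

Work backward from the goal:
  through step 4 (drop(b5,rmD,right)): drop {ball_in(b5,rmD), free(right)}, keep {free(left)}, require {carry(b5,right), robot_in(rmD)}
    → {carry(b5,right), free(left), robot_in(rmD)}
  through step 3 (go(rmB,rmD)): drop {robot_in(rmD)}, keep {carry(b5,right), free(left)}, require {robot_in(rmB)}
    → {carry(b5,right), free(left), robot_in(rmB)}
  through step 2 (go(rmC,rmB)): drop {robot_in(rmB)}, keep {carry(b5,right), free(left)}, require {robot_in(rmC)}
    → {carry(b5,right), free(left), robot_in(rmC)}
  through step 1 (go(rmB,rmC)): drop {robot_in(rmC)}, keep {carry(b5,right), free(left)}, require {robot_in(rmB)}
    → {carry(b5,right), free(left), robot_in(rmB)}

== RESULT ==
["carry(b5,right)", "free(left)", "robot_in(rmB)"]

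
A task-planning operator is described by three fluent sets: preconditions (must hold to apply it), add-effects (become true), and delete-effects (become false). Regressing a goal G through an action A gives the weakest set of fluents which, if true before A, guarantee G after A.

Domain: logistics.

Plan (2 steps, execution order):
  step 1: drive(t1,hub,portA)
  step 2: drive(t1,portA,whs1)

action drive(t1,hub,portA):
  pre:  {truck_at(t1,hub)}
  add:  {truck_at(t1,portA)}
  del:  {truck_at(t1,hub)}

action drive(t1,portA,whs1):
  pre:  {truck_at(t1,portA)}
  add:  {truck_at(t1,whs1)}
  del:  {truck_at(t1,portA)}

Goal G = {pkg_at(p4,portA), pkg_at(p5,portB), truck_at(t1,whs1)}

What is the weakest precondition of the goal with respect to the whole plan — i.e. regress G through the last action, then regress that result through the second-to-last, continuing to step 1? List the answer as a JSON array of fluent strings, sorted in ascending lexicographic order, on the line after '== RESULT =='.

Work backward from the goal:
  through step 2 (drive(t1,portA,whs1)): drop {truck_at(t1,whs1)}, keep {pkg_at(p4,portA), pkg_at(p5,portB)}, require {truck_at(t1,portA)}
    → {pkg_at(p4,portA), pkg_at(p5,portB), truck_at(t1,portA)}
  through step 1 (drive(t1,hub,portA)): drop {truck_at(t1,portA)}, keep {pkg_at(p4,portA), pkg_at(p5,portB)}, require {truck_at(t1,hub)}
    → {pkg_at(p4,portA), pkg_at(p5,portB), truck_at(t1,hub)}

== RESULT ==
["pkg_at(p4,portA)", "pkg_at(p5,portB)", "truck_at(t1,hub)"]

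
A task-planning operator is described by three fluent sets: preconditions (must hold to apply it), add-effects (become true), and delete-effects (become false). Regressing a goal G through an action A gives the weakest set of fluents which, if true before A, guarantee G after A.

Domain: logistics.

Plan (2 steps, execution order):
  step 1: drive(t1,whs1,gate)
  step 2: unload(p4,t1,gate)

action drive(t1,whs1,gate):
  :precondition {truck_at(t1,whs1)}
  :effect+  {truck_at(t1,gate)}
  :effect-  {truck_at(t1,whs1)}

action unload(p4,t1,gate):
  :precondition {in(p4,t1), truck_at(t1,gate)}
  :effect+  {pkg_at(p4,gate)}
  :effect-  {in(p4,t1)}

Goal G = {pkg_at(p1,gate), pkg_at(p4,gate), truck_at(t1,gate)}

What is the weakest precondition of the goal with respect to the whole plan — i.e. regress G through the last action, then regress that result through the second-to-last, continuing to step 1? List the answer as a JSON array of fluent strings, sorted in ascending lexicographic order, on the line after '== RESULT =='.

Work backward from the goal:
  through step 2 (unload(p4,t1,gate)): drop {pkg_at(p4,gate)}, keep {pkg_at(p1,gate), truck_at(t1,gate)}, require {in(p4,t1), truck_at(t1,gate)}
    → {in(p4,t1), pkg_at(p1,gate), truck_at(t1,gate)}
  through step 1 (drive(t1,whs1,gate)): drop {truck_at(t1,gate)}, keep {in(p4,t1), pkg_at(p1,gate)}, require {truck_at(t1,whs1)}
    → {in(p4,t1), pkg_at(p1,gate), truck_at(t1,whs1)}

== RESULT ==
["in(p4,t1)", "pkg_at(p1,gate)", "truck_at(t1,whs1)"]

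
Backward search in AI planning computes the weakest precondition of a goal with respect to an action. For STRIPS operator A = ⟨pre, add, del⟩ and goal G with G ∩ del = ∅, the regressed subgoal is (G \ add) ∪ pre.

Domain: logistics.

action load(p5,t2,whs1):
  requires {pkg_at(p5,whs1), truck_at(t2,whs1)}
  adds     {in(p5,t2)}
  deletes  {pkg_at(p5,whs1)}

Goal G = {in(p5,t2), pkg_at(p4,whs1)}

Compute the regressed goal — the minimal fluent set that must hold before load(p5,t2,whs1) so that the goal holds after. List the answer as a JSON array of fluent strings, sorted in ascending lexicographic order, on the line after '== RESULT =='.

Regress:
  G ∩ del = {}  (empty — regression defined)
  G \ add = {in(p5,t2), pkg_at(p4,whs1)} \ {in(p5,t2)} = {pkg_at(p4,whs1)}
  ∪ pre   = {pkg_at(p4,whs1)} ∪ {pkg_at(p5,whs1), truck_at(t2,whs1)}
          = {pkg_at(p4,whs1), pkg_at(p5,whs1), truck_at(t2,whs1)}

== RESULT ==
["pkg_at(p4,whs1)", "pkg_at(p5,whs1)", "truck_at(t2,whs1)"]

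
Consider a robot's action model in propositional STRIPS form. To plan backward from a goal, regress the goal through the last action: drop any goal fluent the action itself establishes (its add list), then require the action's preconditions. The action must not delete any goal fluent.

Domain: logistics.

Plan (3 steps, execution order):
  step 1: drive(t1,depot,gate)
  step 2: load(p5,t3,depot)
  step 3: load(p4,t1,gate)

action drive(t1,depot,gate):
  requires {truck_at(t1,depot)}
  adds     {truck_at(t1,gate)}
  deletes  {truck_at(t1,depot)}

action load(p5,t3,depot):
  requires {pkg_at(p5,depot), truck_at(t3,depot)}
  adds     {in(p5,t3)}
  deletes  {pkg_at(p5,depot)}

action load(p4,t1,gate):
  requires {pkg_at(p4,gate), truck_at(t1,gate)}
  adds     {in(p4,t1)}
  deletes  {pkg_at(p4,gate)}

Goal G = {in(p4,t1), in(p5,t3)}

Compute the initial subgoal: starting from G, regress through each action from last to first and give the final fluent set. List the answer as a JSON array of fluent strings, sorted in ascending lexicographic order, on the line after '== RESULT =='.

Regress step by step:
  through step 3 (load(p4,t1,gate)): drop {in(p4,t1)}, keep {in(p5,t3)}, require {pkg_at(p4,gate), truck_at(t1,gate)}
    → {in(p5,t3), pkg_at(p4,gate), truck_at(t1,gate)}
  through step 2 (load(p5,t3,depot)): drop {in(p5,t3)}, keep {pkg_at(p4,gate), truck_at(t1,gate)}, require {pkg_at(p5,depot), truck_at(t3,depot)}
    → {pkg_at(p4,gate), pkg_at(p5,depot), truck_at(t1,gate), truck_at(t3,depot)}
  through step 1 (drive(t1,depot,gate)): drop {truck_at(t1,gate)}, keep {pkg_at(p4,gate), pkg_at(p5,depot), truck_at(t3,depot)}, require {truck_at(t1,depot)}
    → {pkg_at(p4,gate), pkg_at(p5,depot), truck_at(t1,depot), truck_at(t3,depot)}

== RESULT ==
["pkg_at(p4,gate)", "pkg_at(p5,depot)", "truck_at(t1,depot)", "truck_at(t3,depot)"]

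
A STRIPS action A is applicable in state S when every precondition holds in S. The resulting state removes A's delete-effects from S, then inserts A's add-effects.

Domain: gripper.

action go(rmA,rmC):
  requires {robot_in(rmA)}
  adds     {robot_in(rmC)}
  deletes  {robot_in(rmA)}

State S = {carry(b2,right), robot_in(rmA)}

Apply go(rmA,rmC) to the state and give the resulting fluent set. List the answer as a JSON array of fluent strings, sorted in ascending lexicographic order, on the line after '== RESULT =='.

Compute (S \ del) ∪ add:
  pre ⊆ S: {robot_in(rmA)} ⊆ S  — applicable
  S \ del = {carry(b2,right)}
  ∪ add   = {carry(b2,right), robot_in(rmC)}

== RESULT ==
["carry(b2,right)", "robot_in(rmC)"]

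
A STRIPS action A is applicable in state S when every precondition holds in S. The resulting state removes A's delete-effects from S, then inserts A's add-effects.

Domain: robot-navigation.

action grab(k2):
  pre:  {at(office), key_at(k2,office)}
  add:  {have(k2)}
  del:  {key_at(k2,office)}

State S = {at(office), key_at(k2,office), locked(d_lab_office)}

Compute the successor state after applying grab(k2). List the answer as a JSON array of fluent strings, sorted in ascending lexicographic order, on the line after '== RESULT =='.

Progress:
  pre ⊆ S: {at(office), key_at(k2,office)} ⊆ S  — applicable
  S \ del = {at(office), locked(d_lab_office)}
  ∪ add   = {at(office), have(k2), locked(d_lab_office)}

== RESULT ==
["at(office)", "have(k2)", "locked(d_lab_office)"]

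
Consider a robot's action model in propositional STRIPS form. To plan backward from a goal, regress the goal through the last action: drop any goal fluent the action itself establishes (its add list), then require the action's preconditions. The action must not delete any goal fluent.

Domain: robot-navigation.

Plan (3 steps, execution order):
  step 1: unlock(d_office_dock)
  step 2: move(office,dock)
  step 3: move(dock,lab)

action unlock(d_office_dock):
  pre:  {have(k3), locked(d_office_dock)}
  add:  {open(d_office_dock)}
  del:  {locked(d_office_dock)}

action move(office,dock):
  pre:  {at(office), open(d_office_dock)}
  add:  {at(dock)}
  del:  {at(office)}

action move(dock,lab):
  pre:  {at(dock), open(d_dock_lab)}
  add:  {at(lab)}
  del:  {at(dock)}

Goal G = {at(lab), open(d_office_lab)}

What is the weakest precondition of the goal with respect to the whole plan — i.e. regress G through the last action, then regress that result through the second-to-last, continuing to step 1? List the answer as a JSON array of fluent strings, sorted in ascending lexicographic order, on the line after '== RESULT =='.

Regress step by step:
  through step 3 (move(dock,lab)): drop {at(lab)}, keep {open(d_office_lab)}, require {at(dock), open(d_dock_lab)}
    → {at(dock), open(d_dock_lab), open(d_office_lab)}
  through step 2 (move(office,dock)): drop {at(dock)}, keep {open(d_dock_lab), open(d_office_lab)}, require {at(office), open(d_office_dock)}
    → {at(office), open(d_dock_lab), open(d_office_dock), open(d_office_lab)}
  through step 1 (unlock(d_office_dock)): drop {open(d_office_dock)}, keep {at(office), open(d_dock_lab), open(d_office_lab)}, require {have(k3), locked(d_office_dock)}
    → {at(office), have(k3), locked(d_office_dock), open(d_dock_lab), open(d_office_lab)}

== RESULT ==
["at(office)", "have(k3)", "locked(d_office_dock)", "open(d_dock_lab)", "open(d_office_lab)"]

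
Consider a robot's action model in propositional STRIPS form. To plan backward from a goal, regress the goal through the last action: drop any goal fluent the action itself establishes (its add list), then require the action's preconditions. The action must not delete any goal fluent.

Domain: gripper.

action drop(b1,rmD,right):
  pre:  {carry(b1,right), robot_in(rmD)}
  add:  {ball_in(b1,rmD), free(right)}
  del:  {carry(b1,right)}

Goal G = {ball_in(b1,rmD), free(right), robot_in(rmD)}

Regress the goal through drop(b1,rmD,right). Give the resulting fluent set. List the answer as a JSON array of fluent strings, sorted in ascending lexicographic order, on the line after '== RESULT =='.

Compute (G \ add) ∪ pre:
  G ∩ del = {}  (empty — regression defined)
  G \ add = {ball_in(b1,rmD), free(right), robot_in(rmD)} \ {ball_in(b1,rmD), free(right)} = {robot_in(rmD)}
  ∪ pre   = {robot_in(rmD)} ∪ {carry(b1,right), robot_in(rmD)}
          = {carry(b1,right), robot_in(rmD)}

== RESULT ==
["carry(b1,right)", "robot_in(rmD)"]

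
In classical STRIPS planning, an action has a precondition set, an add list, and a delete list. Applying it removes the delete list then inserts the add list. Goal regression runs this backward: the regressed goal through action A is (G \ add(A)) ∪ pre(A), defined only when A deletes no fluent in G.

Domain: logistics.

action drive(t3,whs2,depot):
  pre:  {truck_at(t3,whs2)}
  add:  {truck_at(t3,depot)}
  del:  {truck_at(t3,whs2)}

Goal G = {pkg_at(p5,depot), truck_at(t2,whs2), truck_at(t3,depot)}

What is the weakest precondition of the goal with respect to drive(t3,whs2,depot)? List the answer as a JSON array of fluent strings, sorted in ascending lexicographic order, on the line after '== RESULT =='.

Regress:
  G ∩ del = {}  (empty — regression defined)
  G \ add = {pkg_at(p5,depot), truck_at(t2,whs2), truck_at(t3,depot)} \ {truck_at(t3,depot)} = {pkg_at(p5,depot), truck_at(t2,whs2)}
  ∪ pre   = {pkg_at(p5,depot), truck_at(t2,whs2)} ∪ {truck_at(t3,whs2)}
          = {pkg_at(p5,depot), truck_at(t2,whs2), truck_at(t3,whs2)}

== RESULT ==
["pkg_at(p5,depot)", "truck_at(t2,whs2)", "truck_at(t3,whs2)"]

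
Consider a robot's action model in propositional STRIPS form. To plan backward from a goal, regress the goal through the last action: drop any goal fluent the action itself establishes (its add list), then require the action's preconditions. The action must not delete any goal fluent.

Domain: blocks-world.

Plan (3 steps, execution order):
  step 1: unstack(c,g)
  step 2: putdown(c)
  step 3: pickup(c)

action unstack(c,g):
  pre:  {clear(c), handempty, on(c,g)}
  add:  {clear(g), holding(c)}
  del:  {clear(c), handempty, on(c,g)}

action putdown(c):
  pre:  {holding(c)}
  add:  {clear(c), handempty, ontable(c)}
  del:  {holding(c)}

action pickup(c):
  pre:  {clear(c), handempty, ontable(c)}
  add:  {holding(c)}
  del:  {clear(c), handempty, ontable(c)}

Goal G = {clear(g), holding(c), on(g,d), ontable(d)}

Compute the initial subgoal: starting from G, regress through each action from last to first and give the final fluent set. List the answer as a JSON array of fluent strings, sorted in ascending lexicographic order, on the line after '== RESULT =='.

Work backward from the goal:
  through step 3 (pickup(c)): drop {holding(c)}, keep {clear(g), on(g,d), ontable(d)}, require {clear(c), handempty, ontable(c)}
    → {clear(c), clear(g), handempty, on(g,d), ontable(c), ontable(d)}
  through step 2 (putdown(c)): drop {clear(c), handempty, ontable(c)}, keep {clear(g), on(g,d), ontable(d)}, require {holding(c)}
    → {clear(g), holding(c), on(g,d), ontable(d)}
  through step 1 (unstack(c,g)): drop {clear(g), holding(c)}, keep {on(g,d), ontable(d)}, require {clear(c), handempty, on(c,g)}
    → {clear(c), handempty, on(c,g), on(g,d), ontable(d)}

== RESULT ==
["clear(c)", "handempty", "on(c,g)", "on(g,d)", "ontable(d)"]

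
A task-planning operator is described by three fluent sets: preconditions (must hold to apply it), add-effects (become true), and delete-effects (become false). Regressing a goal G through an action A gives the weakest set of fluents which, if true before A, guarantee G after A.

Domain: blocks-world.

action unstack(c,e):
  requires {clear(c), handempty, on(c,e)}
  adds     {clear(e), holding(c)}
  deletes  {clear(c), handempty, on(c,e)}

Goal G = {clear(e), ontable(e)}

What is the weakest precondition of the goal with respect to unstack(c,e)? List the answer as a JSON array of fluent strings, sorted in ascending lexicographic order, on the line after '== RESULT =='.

Regress:
  G ∩ del = {}  (empty — regression defined)
  G \ add = {clear(e), ontable(e)} \ {clear(e), holding(c)} = {ontable(e)}
  ∪ pre   = {ontable(e)} ∪ {clear(c), handempty, on(c,e)}
          = {clear(c), handempty, on(c,e), ontable(e)}

== RESULT ==
["clear(c)", "handempty", "on(c,e)", "ontable(e)"]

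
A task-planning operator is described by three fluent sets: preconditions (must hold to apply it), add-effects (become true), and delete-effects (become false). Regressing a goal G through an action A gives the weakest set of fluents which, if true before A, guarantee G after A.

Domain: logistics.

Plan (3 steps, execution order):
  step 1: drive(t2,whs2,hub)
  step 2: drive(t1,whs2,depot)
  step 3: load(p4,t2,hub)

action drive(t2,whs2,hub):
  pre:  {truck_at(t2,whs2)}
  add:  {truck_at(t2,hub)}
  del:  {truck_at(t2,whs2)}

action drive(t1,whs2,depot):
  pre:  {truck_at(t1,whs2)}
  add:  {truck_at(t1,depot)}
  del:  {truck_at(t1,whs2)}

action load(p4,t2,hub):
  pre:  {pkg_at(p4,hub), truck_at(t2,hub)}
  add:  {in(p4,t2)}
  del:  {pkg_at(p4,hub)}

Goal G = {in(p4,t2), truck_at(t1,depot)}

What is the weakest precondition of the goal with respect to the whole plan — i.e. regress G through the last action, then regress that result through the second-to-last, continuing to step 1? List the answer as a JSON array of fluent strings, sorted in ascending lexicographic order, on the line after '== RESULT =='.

Work backward from the goal:
  through step 3 (load(p4,t2,hub)): drop {in(p4,t2)}, keep {truck_at(t1,depot)}, require {pkg_at(p4,hub), truck_at(t2,hub)}
    → {pkg_at(p4,hub), truck_at(t1,depot), truck_at(t2,hub)}
  through step 2 (drive(t1,whs2,depot)): drop {truck_at(t1,depot)}, keep {pkg_at(p4,hub), truck_at(t2,hub)}, require {truck_at(t1,whs2)}
    → {pkg_at(p4,hub), truck_at(t1,whs2), truck_at(t2,hub)}
  through step 1 (drive(t2,whs2,hub)): drop {truck_at(t2,hub)}, keep {pkg_at(p4,hub), truck_at(t1,whs2)}, require {truck_at(t2,whs2)}
    → {pkg_at(p4,hub), truck_at(t1,whs2), truck_at(t2,whs2)}

== RESULT ==
["pkg_at(p4,hub)", "truck_at(t1,whs2)", "truck_at(t2,whs2)"]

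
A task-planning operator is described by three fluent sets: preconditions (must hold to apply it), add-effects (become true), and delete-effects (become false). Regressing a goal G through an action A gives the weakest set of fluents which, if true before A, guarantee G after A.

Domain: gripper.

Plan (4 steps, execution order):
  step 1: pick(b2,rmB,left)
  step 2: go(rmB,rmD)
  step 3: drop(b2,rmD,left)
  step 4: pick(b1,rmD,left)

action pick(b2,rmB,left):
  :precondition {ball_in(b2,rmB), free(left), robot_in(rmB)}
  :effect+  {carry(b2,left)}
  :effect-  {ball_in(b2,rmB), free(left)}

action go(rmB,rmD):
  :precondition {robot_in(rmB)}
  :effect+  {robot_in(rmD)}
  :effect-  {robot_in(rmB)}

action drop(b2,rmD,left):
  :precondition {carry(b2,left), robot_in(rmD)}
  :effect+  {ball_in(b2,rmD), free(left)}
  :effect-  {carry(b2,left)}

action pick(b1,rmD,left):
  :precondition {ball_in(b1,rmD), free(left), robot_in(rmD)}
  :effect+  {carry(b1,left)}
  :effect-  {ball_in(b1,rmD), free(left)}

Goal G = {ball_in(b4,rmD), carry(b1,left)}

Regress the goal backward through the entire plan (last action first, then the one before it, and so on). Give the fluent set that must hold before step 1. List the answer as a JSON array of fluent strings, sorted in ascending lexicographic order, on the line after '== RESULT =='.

Work backward from the goal:
  through step 4 (pick(b1,rmD,left)): drop {carry(b1,left)}, keep {ball_in(b4,rmD)}, require {ball_in(b1,rmD), free(left), robot_in(rmD)}
    → {ball_in(b1,rmD), ball_in(b4,rmD), free(left), robot_in(rmD)}
  through step 3 (drop(b2,rmD,left)): drop {free(left)}, keep {ball_in(b1,rmD), ball_in(b4,rmD), robot_in(rmD)}, require {carry(b2,left), robot_in(rmD)}
    → {ball_in(b1,rmD), ball_in(b4,rmD), carry(b2,left), robot_in(rmD)}
  through step 2 (go(rmB,rmD)): drop {robot_in(rmD)}, keep {ball_in(b1,rmD), ball_in(b4,rmD), carry(b2,left)}, require {robot_in(rmB)}
    → {ball_in(b1,rmD), ball_in(b4,rmD), carry(b2,left), robot_in(rmB)}
  through step 1 (pick(b2,rmB,left)): drop {carry(b2,left)}, keep {ball_in(b1,rmD), ball_in(b4,rmD), robot_in(rmB)}, require {ball_in(b2,rmB), free(left), robot_in(rmB)}
    → {ball_in(b1,rmD), ball_in(b2,rmB), ball_in(b4,rmD), free(left), robot_in(rmB)}

== RESULT ==
["ball_in(b1,rmD)", "ball_in(b2,rmB)", "ball_in(b4,rmD)", "free(left)", "robot_in(rmB)"]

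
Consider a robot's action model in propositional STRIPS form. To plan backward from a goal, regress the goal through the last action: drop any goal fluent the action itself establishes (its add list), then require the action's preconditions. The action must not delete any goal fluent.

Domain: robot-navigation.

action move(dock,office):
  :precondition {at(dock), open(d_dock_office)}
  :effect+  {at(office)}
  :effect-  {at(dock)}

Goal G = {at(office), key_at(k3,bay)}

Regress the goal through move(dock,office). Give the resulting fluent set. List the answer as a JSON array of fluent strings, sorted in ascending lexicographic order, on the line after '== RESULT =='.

Regress:
  G ∩ del = {}  (empty — regression defined)
  G \ add = {at(office), key_at(k3,bay)} \ {at(office)} = {key_at(k3,bay)}
  ∪ pre   = {key_at(k3,bay)} ∪ {at(dock), open(d_dock_office)}
          = {at(dock), key_at(k3,bay), open(d_dock_office)}

== RESULT ==
["at(dock)", "key_at(k3,bay)", "open(d_dock_office)"]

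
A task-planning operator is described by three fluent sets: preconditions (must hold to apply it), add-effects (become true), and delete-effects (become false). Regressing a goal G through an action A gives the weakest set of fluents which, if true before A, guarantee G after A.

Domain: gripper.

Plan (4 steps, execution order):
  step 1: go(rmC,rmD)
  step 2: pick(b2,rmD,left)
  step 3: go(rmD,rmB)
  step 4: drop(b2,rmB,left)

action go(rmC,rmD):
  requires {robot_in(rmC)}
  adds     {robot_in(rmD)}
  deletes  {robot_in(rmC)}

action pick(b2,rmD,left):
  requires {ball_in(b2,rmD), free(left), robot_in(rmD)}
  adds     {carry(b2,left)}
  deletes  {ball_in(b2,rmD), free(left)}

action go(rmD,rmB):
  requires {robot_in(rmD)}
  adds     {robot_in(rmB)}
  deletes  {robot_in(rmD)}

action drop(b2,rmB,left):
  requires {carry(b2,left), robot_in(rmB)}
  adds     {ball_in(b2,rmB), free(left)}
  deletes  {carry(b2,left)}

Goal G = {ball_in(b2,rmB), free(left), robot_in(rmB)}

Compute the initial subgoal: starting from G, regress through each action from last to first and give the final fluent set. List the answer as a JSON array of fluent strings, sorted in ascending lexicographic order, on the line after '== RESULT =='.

Work backward from the goal:
  through step 4 (drop(b2,rmB,left)): drop {ball_in(b2,rmB), free(left)}, keep {robot_in(rmB)}, require {carry(b2,left), robot_in(rmB)}
    → {carry(b2,left), robot_in(rmB)}
  through step 3 (go(rmD,rmB)): drop {robot_in(rmB)}, keep {carry(b2,left)}, require {robot_in(rmD)}
    → {carry(b2,left), robot_in(rmD)}
  through step 2 (pick(b2,rmD,left)): drop {carry(b2,left)}, keep {robot_in(rmD)}, require {ball_in(b2,rmD), free(left), robot_in(rmD)}
    → {ball_in(b2,rmD), free(left), robot_in(rmD)}
  through step 1 (go(rmC,rmD)): drop {robot_in(rmD)}, keep {ball_in(b2,rmD), free(left)}, require {robot_in(rmC)}
    → {ball_in(b2,rmD), free(left), robot_in(rmC)}

== RESULT ==
["ball_in(b2,rmD)", "free(left)", "robot_in(rmC)"]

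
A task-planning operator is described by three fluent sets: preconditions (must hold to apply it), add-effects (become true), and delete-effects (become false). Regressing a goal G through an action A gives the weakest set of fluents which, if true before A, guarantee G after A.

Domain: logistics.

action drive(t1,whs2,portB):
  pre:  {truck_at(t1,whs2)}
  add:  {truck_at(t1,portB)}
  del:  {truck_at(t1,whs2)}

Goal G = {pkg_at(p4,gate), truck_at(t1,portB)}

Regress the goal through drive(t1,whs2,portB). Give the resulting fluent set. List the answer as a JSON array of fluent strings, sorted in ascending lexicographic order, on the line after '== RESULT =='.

Compute (G \ add) ∪ pre:
  G ∩ del = {}  (empty — regression defined)
  G \ add = {pkg_at(p4,gate), truck_at(t1,portB)} \ {truck_at(t1,portB)} = {pkg_at(p4,gate)}
  ∪ pre   = {pkg_at(p4,gate)} ∪ {truck_at(t1,whs2)}
          = {pkg_at(p4,gate), truck_at(t1,whs2)}

== RESULT ==
["pkg_at(p4,gate)", "truck_at(t1,whs2)"]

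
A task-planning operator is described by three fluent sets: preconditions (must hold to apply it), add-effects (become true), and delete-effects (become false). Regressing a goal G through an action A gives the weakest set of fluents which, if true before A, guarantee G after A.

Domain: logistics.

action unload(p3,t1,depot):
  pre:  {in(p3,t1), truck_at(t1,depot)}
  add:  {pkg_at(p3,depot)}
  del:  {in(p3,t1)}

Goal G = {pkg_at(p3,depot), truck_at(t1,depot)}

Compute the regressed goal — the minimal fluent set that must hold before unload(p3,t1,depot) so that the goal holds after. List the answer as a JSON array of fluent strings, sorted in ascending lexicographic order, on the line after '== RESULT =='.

Compute (G \ add) ∪ pre:
  G ∩ del = {}  (empty — regression defined)
  G \ add = {pkg_at(p3,depot), truck_at(t1,depot)} \ {pkg_at(p3,depot)} = {truck_at(t1,depot)}
  ∪ pre   = {truck_at(t1,depot)} ∪ {in(p3,t1), truck_at(t1,depot)}
          = {in(p3,t1), truck_at(t1,depot)}

== RESULT ==
["in(p3,t1)", "truck_at(t1,depot)"]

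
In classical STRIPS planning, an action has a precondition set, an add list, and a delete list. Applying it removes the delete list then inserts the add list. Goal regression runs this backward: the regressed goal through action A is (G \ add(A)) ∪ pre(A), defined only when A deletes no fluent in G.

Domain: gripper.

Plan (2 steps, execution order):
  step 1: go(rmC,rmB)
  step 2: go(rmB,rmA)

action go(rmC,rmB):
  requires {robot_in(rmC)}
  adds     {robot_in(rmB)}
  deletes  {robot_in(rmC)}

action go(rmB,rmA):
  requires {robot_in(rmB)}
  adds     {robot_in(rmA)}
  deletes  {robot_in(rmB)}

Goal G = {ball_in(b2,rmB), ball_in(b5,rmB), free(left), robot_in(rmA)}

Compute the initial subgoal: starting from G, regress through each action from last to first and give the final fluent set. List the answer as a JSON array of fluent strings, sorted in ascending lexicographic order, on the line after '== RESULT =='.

Regress step by step:
  through step 2 (go(rmB,rmA)): drop {robot_in(rmA)}, keep {ball_in(b2,rmB), ball_in(b5,rmB), free(left)}, require {robot_in(rmB)}
    → {ball_in(b2,rmB), ball_in(b5,rmB), free(left), robot_in(rmB)}
  through step 1 (go(rmC,rmB)): drop {robot_in(rmB)}, keep {ball_in(b2,rmB), ball_in(b5,rmB), free(left)}, require {robot_in(rmC)}
    → {ball_in(b2,rmB), ball_in(b5,rmB), free(left), robot_in(rmC)}

== RESULT ==
["ball_in(b2,rmB)", "ball_in(b5,rmB)", "free(left)", "robot_in(rmC)"]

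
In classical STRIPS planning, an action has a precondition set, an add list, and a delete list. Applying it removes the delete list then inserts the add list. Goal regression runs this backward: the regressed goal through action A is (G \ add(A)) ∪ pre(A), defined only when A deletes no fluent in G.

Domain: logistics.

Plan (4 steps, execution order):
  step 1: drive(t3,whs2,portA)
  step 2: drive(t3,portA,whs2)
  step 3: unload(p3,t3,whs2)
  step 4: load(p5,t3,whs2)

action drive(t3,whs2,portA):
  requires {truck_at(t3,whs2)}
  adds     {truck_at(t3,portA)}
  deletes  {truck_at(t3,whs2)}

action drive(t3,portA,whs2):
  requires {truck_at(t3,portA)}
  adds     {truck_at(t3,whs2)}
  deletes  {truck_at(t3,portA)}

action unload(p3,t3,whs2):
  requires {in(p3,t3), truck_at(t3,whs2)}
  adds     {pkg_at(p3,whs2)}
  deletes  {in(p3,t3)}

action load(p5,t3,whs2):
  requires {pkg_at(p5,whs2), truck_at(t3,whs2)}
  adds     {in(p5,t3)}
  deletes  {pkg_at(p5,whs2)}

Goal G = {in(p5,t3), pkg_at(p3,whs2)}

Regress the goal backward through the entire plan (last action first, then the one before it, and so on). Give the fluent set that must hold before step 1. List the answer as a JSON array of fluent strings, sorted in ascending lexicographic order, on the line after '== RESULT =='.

Work backward from the goal:
  through step 4 (load(p5,t3,whs2)): drop {in(p5,t3)}, keep {pkg_at(p3,whs2)}, require {pkg_at(p5,whs2), truck_at(t3,whs2)}
    → {pkg_at(p3,whs2), pkg_at(p5,whs2), truck_at(t3,whs2)}
  through step 3 (unload(p3,t3,whs2)): drop {pkg_at(p3,whs2)}, keep {pkg_at(p5,whs2), truck_at(t3,whs2)}, require {in(p3,t3), truck_at(t3,whs2)}
    → {in(p3,t3), pkg_at(p5,whs2), truck_at(t3,whs2)}
  through step 2 (drive(t3,portA,whs2)): drop {truck_at(t3,whs2)}, keep {in(p3,t3), pkg_at(p5,whs2)}, require {truck_at(t3,portA)}
    → {in(p3,t3), pkg_at(p5,whs2), truck_at(t3,portA)}
  through step 1 (drive(t3,whs2,portA)): drop {truck_at(t3,portA)}, keep {in(p3,t3), pkg_at(p5,whs2)}, require {truck_at(t3,whs2)}
    → {in(p3,t3), pkg_at(p5,whs2), truck_at(t3,whs2)}

== RESULT ==
["in(p3,t3)", "pkg_at(p5,whs2)", "truck_at(t3,whs2)"]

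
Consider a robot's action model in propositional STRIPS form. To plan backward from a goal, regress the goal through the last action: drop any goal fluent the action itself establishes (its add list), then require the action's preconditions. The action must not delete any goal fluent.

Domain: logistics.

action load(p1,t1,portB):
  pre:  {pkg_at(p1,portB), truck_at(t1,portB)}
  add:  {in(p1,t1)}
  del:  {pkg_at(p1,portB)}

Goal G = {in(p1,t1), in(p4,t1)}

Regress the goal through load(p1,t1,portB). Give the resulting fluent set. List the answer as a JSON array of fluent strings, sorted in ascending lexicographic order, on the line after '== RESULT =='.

Compute (G \ add) ∪ pre:
  G ∩ del = {}  (empty — regression defined)
  G \ add = {in(p1,t1), in(p4,t1)} \ {in(p1,t1)} = {in(p4,t1)}
  ∪ pre   = {in(p4,t1)} ∪ {pkg_at(p1,portB), truck_at(t1,portB)}
          = {in(p4,t1), pkg_at(p1,portB), truck_at(t1,portB)}

== RESULT ==
["in(p4,t1)", "pkg_at(p1,portB)", "truck_at(t1,portB)"]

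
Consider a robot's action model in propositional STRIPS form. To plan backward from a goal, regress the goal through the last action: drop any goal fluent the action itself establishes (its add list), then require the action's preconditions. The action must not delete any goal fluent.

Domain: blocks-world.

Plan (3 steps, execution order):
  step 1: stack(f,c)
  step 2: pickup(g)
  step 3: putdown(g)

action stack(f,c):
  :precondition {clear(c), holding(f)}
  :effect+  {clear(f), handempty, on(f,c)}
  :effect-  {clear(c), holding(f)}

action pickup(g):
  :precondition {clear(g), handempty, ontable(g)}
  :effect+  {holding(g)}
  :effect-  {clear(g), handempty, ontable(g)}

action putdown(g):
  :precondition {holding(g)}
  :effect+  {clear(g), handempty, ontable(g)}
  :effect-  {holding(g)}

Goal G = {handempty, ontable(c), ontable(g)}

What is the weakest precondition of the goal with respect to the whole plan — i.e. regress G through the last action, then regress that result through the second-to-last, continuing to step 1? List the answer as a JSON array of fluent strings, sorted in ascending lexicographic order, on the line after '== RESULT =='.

Work backward from the goal:
  through step 3 (putdown(g)): drop {handempty, ontable(g)}, keep {ontable(c)}, require {holding(g)}
    → {holding(g), ontable(c)}
  through step 2 (pickup(g)): drop {holding(g)}, keep {ontable(c)}, require {clear(g), handempty, ontable(g)}
    → {clear(g), handempty, ontable(c), ontable(g)}
  through step 1 (stack(f,c)): drop {handempty}, keep {clear(g), ontable(c), ontable(g)}, require {clear(c), holding(f)}
    → {clear(c), clear(g), holding(f), ontable(c), ontable(g)}

== RESULT ==
["clear(c)", "clear(g)", "holding(f)", "ontable(c)", "ontable(g)"]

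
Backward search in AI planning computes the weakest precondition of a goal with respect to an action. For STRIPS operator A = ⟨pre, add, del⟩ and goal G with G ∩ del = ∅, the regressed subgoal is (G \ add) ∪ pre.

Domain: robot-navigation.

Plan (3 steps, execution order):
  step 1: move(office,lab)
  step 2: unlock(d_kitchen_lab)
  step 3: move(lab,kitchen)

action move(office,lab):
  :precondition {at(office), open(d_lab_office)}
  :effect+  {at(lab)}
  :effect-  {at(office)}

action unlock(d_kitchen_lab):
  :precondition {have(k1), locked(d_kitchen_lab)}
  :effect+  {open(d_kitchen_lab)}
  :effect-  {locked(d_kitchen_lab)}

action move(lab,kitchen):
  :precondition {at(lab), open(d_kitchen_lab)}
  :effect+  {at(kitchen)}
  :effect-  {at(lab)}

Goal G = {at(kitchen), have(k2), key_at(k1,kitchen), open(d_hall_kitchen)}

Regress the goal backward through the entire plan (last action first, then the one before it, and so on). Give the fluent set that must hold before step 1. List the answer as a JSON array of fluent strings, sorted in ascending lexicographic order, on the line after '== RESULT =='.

Regress step by step:
  through step 3 (move(lab,kitchen)): drop {at(kitchen)}, keep {have(k2), key_at(k1,kitchen), open(d_hall_kitchen)}, require {at(lab), open(d_kitchen_lab)}
    → {at(lab), have(k2), key_at(k1,kitchen), open(d_hall_kitchen), open(d_kitchen_lab)}
  through step 2 (unlock(d_kitchen_lab)): drop {open(d_kitchen_lab)}, keep {at(lab), have(k2), key_at(k1,kitchen), open(d_hall_kitchen)}, require {have(k1), locked(d_kitchen_lab)}
    → {at(lab), have(k1), have(k2), key_at(k1,kitchen), locked(d_kitchen_lab), open(d_hall_kitchen)}
  through step 1 (move(office,lab)): drop {at(lab)}, keep {have(k1), have(k2), key_at(k1,kitchen), locked(d_kitchen_lab), open(d_hall_kitchen)}, require {at(office), open(d_lab_office)}
    → {at(office), have(k1), have(k2), key_at(k1,kitchen), locked(d_kitchen_lab), open(d_hall_kitchen), open(d_lab_office)}

== RESULT ==
["at(office)", "have(k1)", "have(k2)", "key_at(k1,kitchen)", "locked(d_kitchen_lab)", "open(d_hall_kitchen)", "open(d_lab_office)"]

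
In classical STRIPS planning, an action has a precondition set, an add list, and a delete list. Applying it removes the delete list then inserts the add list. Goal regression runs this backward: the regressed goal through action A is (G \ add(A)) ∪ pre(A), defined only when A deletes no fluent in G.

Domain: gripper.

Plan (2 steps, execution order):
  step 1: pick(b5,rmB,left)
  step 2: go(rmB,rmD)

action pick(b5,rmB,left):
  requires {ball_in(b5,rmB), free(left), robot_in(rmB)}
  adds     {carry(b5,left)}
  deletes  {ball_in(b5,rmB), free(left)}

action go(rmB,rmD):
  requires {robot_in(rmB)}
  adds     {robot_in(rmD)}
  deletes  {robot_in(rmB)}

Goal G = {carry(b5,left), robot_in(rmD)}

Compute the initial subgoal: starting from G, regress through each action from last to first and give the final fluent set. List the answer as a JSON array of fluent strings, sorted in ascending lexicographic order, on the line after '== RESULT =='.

Regress step by step:
  through step 2 (go(rmB,rmD)): drop {robot_in(rmD)}, keep {carry(b5,left)}, require {robot_in(rmB)}
    → {carry(b5,left), robot_in(rmB)}
  through step 1 (pick(b5,rmB,left)): drop {carry(b5,left)}, keep {robot_in(rmB)}, require {ball_in(b5,rmB), free(left), robot_in(rmB)}
    → {ball_in(b5,rmB), free(left), robot_in(rmB)}

== RESULT ==
["ball_in(b5,rmB)", "free(left)", "robot_in(rmB)"]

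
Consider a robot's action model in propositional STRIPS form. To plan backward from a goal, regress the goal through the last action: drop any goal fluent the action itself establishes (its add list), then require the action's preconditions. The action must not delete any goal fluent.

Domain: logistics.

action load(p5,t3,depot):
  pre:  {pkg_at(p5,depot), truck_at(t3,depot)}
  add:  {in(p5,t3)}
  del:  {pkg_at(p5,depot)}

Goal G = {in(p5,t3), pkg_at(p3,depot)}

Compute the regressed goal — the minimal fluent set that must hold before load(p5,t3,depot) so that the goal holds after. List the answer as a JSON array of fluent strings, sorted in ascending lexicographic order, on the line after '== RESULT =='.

Compute (G \ add) ∪ pre:
  G ∩ del = {}  (empty — regression defined)
  G \ add = {in(p5,t3), pkg_at(p3,depot)} \ {in(p5,t3)} = {pkg_at(p3,depot)}
  ∪ pre   = {pkg_at(p3,depot)} ∪ {pkg_at(p5,depot), truck_at(t3,depot)}
          = {pkg_at(p3,depot), pkg_at(p5,depot), truck_at(t3,depot)}

== RESULT ==
["pkg_at(p3,depot)", "pkg_at(p5,depot)", "truck_at(t3,depot)"]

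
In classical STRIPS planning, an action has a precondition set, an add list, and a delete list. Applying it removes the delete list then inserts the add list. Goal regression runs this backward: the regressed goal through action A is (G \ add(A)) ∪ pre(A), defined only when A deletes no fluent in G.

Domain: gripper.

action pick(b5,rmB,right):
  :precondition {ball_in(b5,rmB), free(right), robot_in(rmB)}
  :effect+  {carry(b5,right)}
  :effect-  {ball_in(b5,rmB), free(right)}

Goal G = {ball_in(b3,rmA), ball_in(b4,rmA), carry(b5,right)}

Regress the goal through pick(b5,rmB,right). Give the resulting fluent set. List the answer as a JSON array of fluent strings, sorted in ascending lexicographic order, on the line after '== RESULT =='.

Compute (G \ add) ∪ pre:
  G ∩ del = {}  (empty — regression defined)
  G \ add = {ball_in(b3,rmA), ball_in(b4,rmA), carry(b5,right)} \ {carry(b5,right)} = {ball_in(b3,rmA), ball_in(b4,rmA)}
  ∪ pre   = {ball_in(b3,rmA), ball_in(b4,rmA)} ∪ {ball_in(b5,rmB), free(right), robot_in(rmB)}
          = {ball_in(b3,rmA), ball_in(b4,rmA), ball_in(b5,rmB), free(right), robot_in(rmB)}

== RESULT ==
["ball_in(b3,rmA)", "ball_in(b4,rmA)", "ball_in(b5,rmB)", "free(right)", "robot_in(rmB)"]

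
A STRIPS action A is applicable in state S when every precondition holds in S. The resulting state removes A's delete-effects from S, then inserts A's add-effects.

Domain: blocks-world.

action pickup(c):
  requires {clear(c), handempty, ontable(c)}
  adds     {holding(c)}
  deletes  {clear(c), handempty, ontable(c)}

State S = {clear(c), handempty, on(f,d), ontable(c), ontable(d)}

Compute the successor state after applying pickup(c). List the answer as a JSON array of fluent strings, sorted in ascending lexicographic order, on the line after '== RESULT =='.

Progress:
  pre ⊆ S: {clear(c), handempty, ontable(c)} ⊆ S  — applicable
  S \ del = {on(f,d), ontable(d)}
  ∪ add   = {holding(c), on(f,d), ontable(d)}

== RESULT ==
["holding(c)", "on(f,d)", "ontable(d)"]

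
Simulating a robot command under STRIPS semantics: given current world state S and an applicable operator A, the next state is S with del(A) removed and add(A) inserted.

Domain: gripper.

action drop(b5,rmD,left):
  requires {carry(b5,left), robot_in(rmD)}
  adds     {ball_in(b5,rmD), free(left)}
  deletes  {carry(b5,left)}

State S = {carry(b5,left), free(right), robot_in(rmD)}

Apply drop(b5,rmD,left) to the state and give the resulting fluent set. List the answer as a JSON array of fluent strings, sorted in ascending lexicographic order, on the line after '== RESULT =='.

Progress:
  pre ⊆ S: {carry(b5,left), robot_in(rmD)} ⊆ S  — applicable
  S \ del = {free(right), robot_in(rmD)}
  ∪ add   = {ball_in(b5,rmD), free(left), free(right), robot_in(rmD)}

== RESULT ==
["ball_in(b5,rmD)", "free(left)", "free(right)", "robot_in(rmD)"]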